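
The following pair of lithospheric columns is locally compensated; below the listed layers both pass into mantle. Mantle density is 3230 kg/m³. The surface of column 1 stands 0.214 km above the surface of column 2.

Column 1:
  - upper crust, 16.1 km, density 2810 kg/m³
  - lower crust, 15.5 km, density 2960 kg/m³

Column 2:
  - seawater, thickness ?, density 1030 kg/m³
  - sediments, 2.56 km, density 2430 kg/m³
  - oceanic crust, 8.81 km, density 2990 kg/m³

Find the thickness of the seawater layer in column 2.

2.77 km

Take the compensation level at the base of the deeper column (depth z_c below the surface of column 1) and equate Σ ρ_i t_i down to z_c; mantle fills any gap and the z_c terms cancel.
Column 1: 16.1×2810 + 15.5×2960 + (z_c − 31.6)×3230
Column 2: 0.214×0 + x×1030 + 2.56×2430 + 8.81×2990 + (z_c − 0.214 − 11.37 − x)×3230
The z_c×3230 term appears on both sides and cancels. Collect the known terms of each column as K = Σ(ρt)_known − 3230 × (depth of known layers): K_1 = 91121 − 3230×31.6 = −10947; K_2 = 32562.7 − 3230×(0.214 + 11.37) = −4853.62.
Balance: K_1 = K_2 − x×(3230 − 1030), so x = (K_2 − K_1)/(3230 − 1030) = 6093.38/2200 = 2.77 km.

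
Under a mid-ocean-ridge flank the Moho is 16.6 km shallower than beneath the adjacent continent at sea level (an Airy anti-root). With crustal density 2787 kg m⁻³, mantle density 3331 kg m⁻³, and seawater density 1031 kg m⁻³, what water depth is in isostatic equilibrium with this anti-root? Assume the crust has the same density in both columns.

Replacing a thickness d of crust by seawater at the top must be balanced by replacing crust with mantle at the base: d (ρ_c − ρ_w) = a (ρ_m − ρ_c).
d = a (ρ_m − ρ_c)/(ρ_c − ρ_w) = 16.6 km × 544/1756 = 5.14 km.

5.14 km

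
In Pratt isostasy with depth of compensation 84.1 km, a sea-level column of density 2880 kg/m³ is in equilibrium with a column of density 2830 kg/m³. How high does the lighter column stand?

ρ_ref D = ρ (D + h) → h = D (ρ_ref − ρ)/ρ.
h = 84.1 km × (2880 − 2830)/2830 = 1.49 km.

1.49 km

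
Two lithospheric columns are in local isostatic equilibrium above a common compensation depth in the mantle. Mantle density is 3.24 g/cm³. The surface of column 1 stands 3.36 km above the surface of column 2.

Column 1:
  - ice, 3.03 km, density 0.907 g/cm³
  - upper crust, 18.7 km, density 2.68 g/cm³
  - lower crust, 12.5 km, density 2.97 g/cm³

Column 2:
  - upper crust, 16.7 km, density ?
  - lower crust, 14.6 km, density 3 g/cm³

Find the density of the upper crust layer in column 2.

Take the compensation level at the base of the deeper column (depth z_c below the surface of column 1) and equate Σ ρ_i t_i down to z_c; mantle fills any gap and the z_c terms cancel.
Column 1: 3.03×0.907 + 18.7×2.68 + 12.5×2.97 + (z_c − 34.23)×3.24
Column 2: 3.36×0 + 16.7×ρ + 14.6×3 + (z_c − 3.36 − 31.3)×3.24
The z_c×3.24 term appears on both sides and cancels. Collect the known terms of each column as K = Σ(ρt)_known − 3.24 × (depth of known layers): K_1 = 89.98921 − 3.24×34.23 = −20.91599; K_2 = 43.8 − 3.24×(3.36 + 31.3) = −68.4984.
Balance: K_1 = K_2 + 16.7×ρ, so ρ = (K_1 − K_2)/16.7 = 47.5824/16.7 = 2.85 g/cm³.

2.85 g/cm³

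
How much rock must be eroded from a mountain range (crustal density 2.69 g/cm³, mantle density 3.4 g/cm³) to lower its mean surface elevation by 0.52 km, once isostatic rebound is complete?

Net drop Δ = e − u = e − e ρ_c/ρ_m = e (ρ_m − ρ_c)/ρ_m.
e = Δ ρ_m/(ρ_m − ρ_c) = 0.52 km × 3.4/0.71 = 2.49 km.

2.49 km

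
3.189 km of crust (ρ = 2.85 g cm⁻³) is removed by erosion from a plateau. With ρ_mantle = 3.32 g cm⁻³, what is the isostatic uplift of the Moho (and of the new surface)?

2.74 km

Unloading: uplift u = e ρ_c/ρ_m = 3.189 km × 2.85/3.32 = 2.74 km.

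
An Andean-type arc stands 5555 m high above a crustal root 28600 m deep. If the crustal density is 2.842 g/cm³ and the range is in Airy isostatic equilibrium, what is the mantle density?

Airy balance: ρ_c h = (ρ_m − ρ_c) r → ρ_m = ρ_c (1 + h/r).
ρ_m = 2.842 × (1 + 5555 m/28600 m) = 3.39 g/cm³.

3.39 g/cm³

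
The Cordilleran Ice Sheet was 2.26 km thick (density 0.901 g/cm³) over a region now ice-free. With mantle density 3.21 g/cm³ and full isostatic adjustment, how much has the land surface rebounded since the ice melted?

0.634 km

Removing the load lets mantle flow back in; uplift u satisfies ρ_ice t = ρ_m u.
u = t ρ_ice/ρ_m = 2.26 km × 0.901/3.21 = 0.634 km.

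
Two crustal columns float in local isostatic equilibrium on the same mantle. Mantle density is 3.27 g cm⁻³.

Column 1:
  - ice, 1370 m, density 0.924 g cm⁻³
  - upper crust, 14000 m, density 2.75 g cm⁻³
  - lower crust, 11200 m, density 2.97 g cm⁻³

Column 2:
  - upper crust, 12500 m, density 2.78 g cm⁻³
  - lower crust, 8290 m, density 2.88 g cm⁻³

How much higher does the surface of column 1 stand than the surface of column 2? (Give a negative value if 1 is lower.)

1370 m

For any compensation level in the mantle, the mantle terms cancel and isostasy reduces to e = (Σt_1 − Σt_2) − (Σ(ρt)_1 − Σ(ρt)_2) / ρ_m.
Σt_1 = 26570 m; Σt_2 = 20790 m; Σ(ρt)_1 = 73029.88; Σ(ρt)_2 = 58625.2 (in m·g cm⁻³).
e = (26570 − 20790) − (73029.88 − 58625.2) / 3.27 = 1370 m.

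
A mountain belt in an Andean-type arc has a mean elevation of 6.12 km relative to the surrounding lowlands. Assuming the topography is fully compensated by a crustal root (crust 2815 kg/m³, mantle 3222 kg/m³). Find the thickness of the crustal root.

42.3 km

In Airy isostatic equilibrium: the weight of the topography is balanced by the buoyancy of the root, ρ_c h = (ρ_m − ρ_c) r.
r = h · ρ_c / (ρ_m − ρ_c) = 6.12 km × 2815 / (3222 − 2815) = 42.3 km.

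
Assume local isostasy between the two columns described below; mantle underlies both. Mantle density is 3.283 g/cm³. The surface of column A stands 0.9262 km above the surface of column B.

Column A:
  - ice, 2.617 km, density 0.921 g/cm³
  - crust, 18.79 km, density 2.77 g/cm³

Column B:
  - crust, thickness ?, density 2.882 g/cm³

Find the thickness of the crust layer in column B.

31.9 km

Take the compensation level at the base of the deeper column (depth z_c below the surface of column A) and equate Σ ρ_i t_i down to z_c; mantle fills any gap and the z_c terms cancel.
Column A: 2.617×0.921 + 18.79×2.77 + (z_c − 21.407)×3.283
Column B: 0.9262×0 + x×2.882 + (z_c − 0.9262 − 0 − x)×3.283
The z_c×3.283 term appears on both sides and cancels. Collect the known terms of each column as K = Σ(ρt)_known − 3.283 × (depth of known layers): K_A = 54.458557 − 3.283×21.407 = −15.820624; K_B = 0 − 3.283×(0.9262 + 0) = −3.0407146.
Balance: K_A = K_B − x×(3.283 − 2.882), so x = (K_B − K_A)/(3.283 − 2.882) = 12.7799/0.401 = 31.9 km.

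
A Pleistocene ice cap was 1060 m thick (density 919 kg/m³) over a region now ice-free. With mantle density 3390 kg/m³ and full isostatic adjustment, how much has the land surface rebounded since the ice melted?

287 m

Removing the load lets mantle flow back in; uplift u satisfies ρ_ice t = ρ_m u.
u = t ρ_ice/ρ_m = 1060 m × 919/3390 = 287 m.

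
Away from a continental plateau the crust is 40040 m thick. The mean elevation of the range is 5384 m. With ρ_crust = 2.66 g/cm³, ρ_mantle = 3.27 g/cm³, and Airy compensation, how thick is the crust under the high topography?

Root depth r = h ρ_c / (ρ_m − ρ_c) = 5384 m × 2.66 / 0.61 = 23480 m.
Total thickness = T + h + r = 40040 m + 5384 m + 23480 m = 68900 m.

68900 m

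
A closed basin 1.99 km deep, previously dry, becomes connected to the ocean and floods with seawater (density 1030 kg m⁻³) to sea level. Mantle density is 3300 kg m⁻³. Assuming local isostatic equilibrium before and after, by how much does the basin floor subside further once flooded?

0.903 km

After flooding the water column is d + s deep. Its weight must equal the weight of mantle displaced by the extra subsidence s: (d + s) ρ_w = s ρ_m.
s = d ρ_w / (ρ_m − ρ_w) = 1.99 km × 1030/(3300 − 1030) = 0.903 km.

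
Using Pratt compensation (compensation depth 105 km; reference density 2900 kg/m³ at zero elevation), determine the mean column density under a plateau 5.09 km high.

Pratt balance: ρ_ref D = ρ (D + h).
ρ = ρ_ref D/(D + h) = 2900 × 105 km/(105 km + 5.09 km) = 2770 kg/m³.

2770 kg/m³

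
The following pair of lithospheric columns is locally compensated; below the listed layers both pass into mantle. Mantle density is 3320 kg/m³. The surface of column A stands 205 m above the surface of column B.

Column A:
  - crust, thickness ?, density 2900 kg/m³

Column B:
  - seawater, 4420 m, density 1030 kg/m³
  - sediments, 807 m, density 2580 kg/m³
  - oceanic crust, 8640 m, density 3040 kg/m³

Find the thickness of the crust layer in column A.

32900 m

Take the compensation level at the base of the deeper column (depth z_c below the surface of column A) and equate Σ ρ_i t_i down to z_c; mantle fills any gap and the z_c terms cancel.
Column A: x×2900 + (z_c − 0 − x)×3320
Column B: 205×0 + 4420×1030 + 807×2580 + 8640×3040 + (z_c − 205 − 13867)×3320
The z_c×3320 term appears on both sides and cancels. Collect the known terms of each column as K = Σ(ρt)_known − 3320 × (depth of known layers): K_A = 0 − 3320×0 = 0; K_B = 32900260 − 3320×(205 + 13867) = −13818780.
Balance: K_A − x×(3320 − 2900) = K_B, so x = (K_A − K_B)/(3320 − 2900) = 13818800/420 = 32900 m.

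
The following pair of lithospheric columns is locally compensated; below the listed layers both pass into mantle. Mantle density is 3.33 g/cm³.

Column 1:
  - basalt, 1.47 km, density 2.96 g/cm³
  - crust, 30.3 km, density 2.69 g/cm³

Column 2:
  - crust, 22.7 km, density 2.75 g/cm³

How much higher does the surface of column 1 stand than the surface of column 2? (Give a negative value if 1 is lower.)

For any compensation level in the mantle, the mantle terms cancel and isostasy reduces to e = (Σt_1 − Σt_2) − (Σ(ρt)_1 − Σ(ρt)_2) / ρ_m.
Σt_1 = 31.77 km; Σt_2 = 22.7 km; Σ(ρt)_1 = 85.8582; Σ(ρt)_2 = 62.425 (in km·g/cm³).
e = (31.77 − 22.7) − (85.8582 − 62.425) / 3.33 = 2.03 km.

2.03 km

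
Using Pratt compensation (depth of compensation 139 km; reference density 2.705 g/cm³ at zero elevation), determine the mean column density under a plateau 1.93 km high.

Pratt balance: ρ_ref D = ρ (D + h).
ρ = ρ_ref D/(D + h) = 2.705 × 139 km/(139 km + 1.93 km) = 2.67 g/cm³.

2.67 g/cm³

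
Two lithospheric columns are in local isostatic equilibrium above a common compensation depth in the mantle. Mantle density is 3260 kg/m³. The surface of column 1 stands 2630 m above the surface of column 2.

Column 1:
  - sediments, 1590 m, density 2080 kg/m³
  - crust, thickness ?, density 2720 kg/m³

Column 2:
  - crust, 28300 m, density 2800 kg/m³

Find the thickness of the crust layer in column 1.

Take the compensation level at the base of the deeper column (depth z_c below the surface of column 1) and equate Σ ρ_i t_i down to z_c; mantle fills any gap and the z_c terms cancel.
Column 1: 1590×2080 + x×2720 + (z_c − 1590 − x)×3260
Column 2: 2630×0 + 28300×2800 + (z_c − 2630 − 28300)×3260
The z_c×3260 term appears on both sides and cancels. Collect the known terms of each column as K = Σ(ρt)_known − 3260 × (depth of known layers): K_1 = 3307200 − 3260×1590 = −1876200; K_2 = 79240000 − 3260×(2630 + 28300) = −21591800.
Balance: K_1 − x×(3260 − 2720) = K_2, so x = (K_1 − K_2)/(3260 − 2720) = 19715600/540 = 36500 m.

36500 m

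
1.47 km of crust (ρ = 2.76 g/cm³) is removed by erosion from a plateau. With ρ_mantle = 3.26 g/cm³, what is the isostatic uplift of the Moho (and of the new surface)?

1.24 km

Unloading: uplift u = e ρ_c/ρ_m = 1.47 km × 2.76/3.26 = 1.24 km.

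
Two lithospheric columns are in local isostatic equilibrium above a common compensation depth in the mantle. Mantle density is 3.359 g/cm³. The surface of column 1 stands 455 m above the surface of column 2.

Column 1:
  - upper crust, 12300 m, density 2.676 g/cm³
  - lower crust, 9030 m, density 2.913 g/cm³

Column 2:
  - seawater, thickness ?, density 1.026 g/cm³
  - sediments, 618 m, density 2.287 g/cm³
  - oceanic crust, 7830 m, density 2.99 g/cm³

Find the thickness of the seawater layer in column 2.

Take the compensation level at the base of the deeper column (depth z_c below the surface of column 1) and equate Σ ρ_i t_i down to z_c; mantle fills any gap and the z_c terms cancel.
Column 1: 12300×2.676 + 9030×2.913 + (z_c − 21330)×3.359
Column 2: 455×0 + x×1.026 + 618×2.287 + 7830×2.99 + (z_c − 455 − 8448 − x)×3.359
The z_c×3.359 term appears on both sides and cancels. Collect the known terms of each column as K = Σ(ρt)_known − 3.359 × (depth of known layers): K_1 = 59219.19 − 3.359×21330 = −12428.28; K_2 = 24825.066 − 3.359×(455 + 8448) = −5080.111.
Balance: K_1 = K_2 − x×(3.359 − 1.026), so x = (K_2 − K_1)/(3.359 − 1.026) = 7348.17/2.333 = 3150 m.

3150 m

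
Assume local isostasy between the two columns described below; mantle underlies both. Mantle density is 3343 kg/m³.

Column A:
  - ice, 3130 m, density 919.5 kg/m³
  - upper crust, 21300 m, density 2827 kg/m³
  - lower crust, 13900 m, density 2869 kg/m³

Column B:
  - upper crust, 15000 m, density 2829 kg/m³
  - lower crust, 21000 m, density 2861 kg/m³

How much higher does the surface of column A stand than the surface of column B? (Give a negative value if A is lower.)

For any compensation level in the mantle, the mantle terms cancel and isostasy reduces to e = (Σt_A − Σt_B) − (Σ(ρt)_A − Σ(ρt)_B) / ρ_m.
Σt_A = 38330 m; Σt_B = 36000 m; Σ(ρt)_A = 102972235; Σ(ρt)_B = 102516000 (in m·kg/m³).
e = (38330 − 36000) − (102972235 − 102516000) / 3343 = 2190 m.

2190 m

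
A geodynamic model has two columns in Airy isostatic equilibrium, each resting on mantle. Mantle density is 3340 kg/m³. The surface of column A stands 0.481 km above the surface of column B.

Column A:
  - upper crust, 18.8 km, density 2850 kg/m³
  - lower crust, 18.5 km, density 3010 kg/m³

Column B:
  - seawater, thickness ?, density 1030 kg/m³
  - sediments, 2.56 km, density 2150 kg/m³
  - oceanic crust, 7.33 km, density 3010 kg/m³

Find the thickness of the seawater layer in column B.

3.57 km

Take the compensation level at the base of the deeper column (depth z_c below the surface of column A) and equate Σ ρ_i t_i down to z_c; mantle fills any gap and the z_c terms cancel.
Column A: 18.8×2850 + 18.5×3010 + (z_c − 37.3)×3340
Column B: 0.481×0 + x×1030 + 2.56×2150 + 7.33×3010 + (z_c − 0.481 − 9.89 − x)×3340
The z_c×3340 term appears on both sides and cancels. Collect the known terms of each column as K = Σ(ρt)_known − 3340 × (depth of known layers): K_A = 109265 − 3340×37.3 = −15317; K_B = 27567.3 − 3340×(0.481 + 9.89) = −7071.84.
Balance: K_A = K_B − x×(3340 − 1030), so x = (K_B − K_A)/(3340 − 1030) = 8245.16/2310 = 3.57 km.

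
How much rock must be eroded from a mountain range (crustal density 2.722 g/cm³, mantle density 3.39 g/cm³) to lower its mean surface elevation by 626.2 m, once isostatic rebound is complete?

Net drop Δ = e − u = e − e ρ_c/ρ_m = e (ρ_m − ρ_c)/ρ_m.
e = Δ ρ_m/(ρ_m − ρ_c) = 626.2 m × 3.39/0.668 = 3180 m.

3180 m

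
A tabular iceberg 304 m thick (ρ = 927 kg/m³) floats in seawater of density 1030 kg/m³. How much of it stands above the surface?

Floating equilibrium: submerged depth d = t ρ_obj/ρ_fluid = 304 m × 927/1030 = 273.6 m.
Freeboard = t − d = 304 m − 273.6 m = 30.4 m.

30.4 m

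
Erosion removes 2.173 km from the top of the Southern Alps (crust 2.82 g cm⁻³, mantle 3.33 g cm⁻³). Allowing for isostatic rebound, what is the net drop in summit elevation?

0.333 km

Rebound u = e ρ_c/ρ_m = 2.173 km × 2.82/3.33 = 1.84 km.
Net surface drop = e − u = 2.173 km − 1.84 km = e (ρ_m − ρ_c)/ρ_m = 0.333 km.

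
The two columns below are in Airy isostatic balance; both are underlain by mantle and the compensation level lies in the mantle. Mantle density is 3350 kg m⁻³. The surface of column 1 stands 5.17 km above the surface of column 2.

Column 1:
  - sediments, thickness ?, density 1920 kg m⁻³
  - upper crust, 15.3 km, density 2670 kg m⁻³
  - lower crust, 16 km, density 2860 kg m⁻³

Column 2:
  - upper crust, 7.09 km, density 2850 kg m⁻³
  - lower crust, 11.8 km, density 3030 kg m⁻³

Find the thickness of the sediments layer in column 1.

Take the compensation level at the base of the deeper column (depth z_c below the surface of column 1) and equate Σ ρ_i t_i down to z_c; mantle fills any gap and the z_c terms cancel.
Column 1: x×1920 + 15.3×2670 + 16×2860 + (z_c − 31.3 − x)×3350
Column 2: 5.17×0 + 7.09×2850 + 11.8×3030 + (z_c − 5.17 − 18.89)×3350
The z_c×3350 term appears on both sides and cancels. Collect the known terms of each column as K = Σ(ρt)_known − 3350 × (depth of known layers): K_1 = 86611 − 3350×31.3 = −18244; K_2 = 55960.5 − 3350×(5.17 + 18.89) = −24640.5.
Balance: K_1 − x×(3350 − 1920) = K_2, so x = (K_1 − K_2)/(3350 − 1920) = 6396.5/1430 = 4.47 km.

4.47 km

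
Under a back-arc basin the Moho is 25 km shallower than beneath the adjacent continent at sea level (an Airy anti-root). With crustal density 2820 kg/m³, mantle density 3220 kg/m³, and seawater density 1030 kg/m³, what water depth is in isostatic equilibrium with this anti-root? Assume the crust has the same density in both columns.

Replacing a thickness d of crust by seawater at the top must be balanced by replacing crust with mantle at the base: d (ρ_c − ρ_w) = a (ρ_m − ρ_c).
d = a (ρ_m − ρ_c)/(ρ_c − ρ_w) = 25 km × 400/1790 = 5.59 km.

5.59 km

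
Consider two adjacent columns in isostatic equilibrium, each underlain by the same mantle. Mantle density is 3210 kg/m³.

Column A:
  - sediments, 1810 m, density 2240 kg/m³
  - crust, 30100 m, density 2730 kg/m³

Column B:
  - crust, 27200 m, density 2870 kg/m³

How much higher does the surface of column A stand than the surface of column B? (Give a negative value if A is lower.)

2170 m

For any compensation level in the mantle, the mantle terms cancel and isostasy reduces to e = (Σt_A − Σt_B) − (Σ(ρt)_A − Σ(ρt)_B) / ρ_m.
Σt_A = 31910 m; Σt_B = 27200 m; Σ(ρt)_A = 86227400; Σ(ρt)_B = 78064000 (in m·kg/m³).
e = (31910 − 27200) − (86227400 − 78064000) / 3210 = 2170 m.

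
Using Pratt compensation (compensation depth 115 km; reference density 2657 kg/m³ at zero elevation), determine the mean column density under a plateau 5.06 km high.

2550 kg/m³

Pratt balance: ρ_ref D = ρ (D + h).
ρ = ρ_ref D/(D + h) = 2657 × 115 km/(115 km + 5.06 km) = 2550 kg/m³.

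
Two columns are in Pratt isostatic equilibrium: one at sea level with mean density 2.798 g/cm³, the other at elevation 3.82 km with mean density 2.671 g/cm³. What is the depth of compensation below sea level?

ρ_ref D = ρ (D + h) → D (ρ_ref − ρ) = ρ h.
D = ρ h/(ρ_ref − ρ) = 2.671 × 3.82 km/(2.798 − 2.671) = 80.3 km.

80.3 km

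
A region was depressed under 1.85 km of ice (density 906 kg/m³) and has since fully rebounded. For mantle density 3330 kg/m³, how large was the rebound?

Removing the load lets mantle flow back in; uplift u satisfies ρ_ice t = ρ_m u.
u = t ρ_ice/ρ_m = 1.85 km × 906/3330 = 0.503 km.

0.503 km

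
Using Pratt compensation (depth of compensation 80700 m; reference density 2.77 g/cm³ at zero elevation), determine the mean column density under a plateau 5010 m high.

Pratt balance: ρ_ref D = ρ (D + h).
ρ = ρ_ref D/(D + h) = 2.77 × 80700 m/(80700 m + 5010 m) = 2.61 g/cm³.

2.61 g/cm³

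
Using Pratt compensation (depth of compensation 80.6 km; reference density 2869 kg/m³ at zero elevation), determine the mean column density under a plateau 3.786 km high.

Pratt balance: ρ_ref D = ρ (D + h).
ρ = ρ_ref D/(D + h) = 2869 × 80.6 km/(80.6 km + 3.786 km) = 2740 kg/m³.

2740 kg/m³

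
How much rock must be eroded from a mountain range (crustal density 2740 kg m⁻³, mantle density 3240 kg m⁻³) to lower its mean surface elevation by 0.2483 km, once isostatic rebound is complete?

1.61 km

Net drop Δ = e − u = e − e ρ_c/ρ_m = e (ρ_m − ρ_c)/ρ_m.
e = Δ ρ_m/(ρ_m − ρ_c) = 0.2483 km × 3240/500 = 1.61 km.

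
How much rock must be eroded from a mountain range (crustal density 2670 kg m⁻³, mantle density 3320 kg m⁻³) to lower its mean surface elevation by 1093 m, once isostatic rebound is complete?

5580 m

Net drop Δ = e − u = e − e ρ_c/ρ_m = e (ρ_m − ρ_c)/ρ_m.
e = Δ ρ_m/(ρ_m − ρ_c) = 1093 m × 3320/650 = 5580 m.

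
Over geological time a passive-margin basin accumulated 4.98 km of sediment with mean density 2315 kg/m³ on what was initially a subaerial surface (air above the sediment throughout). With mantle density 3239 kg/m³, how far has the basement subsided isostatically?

3.56 km

Subaerial load: s = t ρ_sed / ρ_m = 4.98 km × 2315/3239 = 3.56 km.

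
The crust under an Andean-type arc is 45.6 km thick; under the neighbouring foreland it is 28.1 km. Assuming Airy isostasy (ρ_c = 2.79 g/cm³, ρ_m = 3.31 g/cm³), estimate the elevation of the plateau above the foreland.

2.75 km

Excess crust Δ = 45.6 km − 28.1 km = 17.5 km, split between elevation h and root r with h + r = Δ.
Airy balance ρ_c h = (ρ_m − ρ_c) r gives r = h ρ_c/(ρ_m − ρ_c), so h (1 + ρ_c/(ρ_m − ρ_c)) = Δ, i.e. h = Δ (ρ_m − ρ_c)/ρ_m.
h = 17.5 km × 0.52/3.31 = 2.75 km.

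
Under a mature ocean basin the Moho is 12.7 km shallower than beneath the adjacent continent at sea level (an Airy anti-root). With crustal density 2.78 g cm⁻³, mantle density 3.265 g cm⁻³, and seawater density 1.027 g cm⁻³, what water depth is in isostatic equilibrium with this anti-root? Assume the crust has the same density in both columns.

Replacing a thickness d of crust by seawater at the top must be balanced by replacing crust with mantle at the base: d (ρ_c − ρ_w) = a (ρ_m − ρ_c).
d = a (ρ_m − ρ_c)/(ρ_c − ρ_w) = 12.7 km × 0.485/1.753 = 3.51 km.

3.51 km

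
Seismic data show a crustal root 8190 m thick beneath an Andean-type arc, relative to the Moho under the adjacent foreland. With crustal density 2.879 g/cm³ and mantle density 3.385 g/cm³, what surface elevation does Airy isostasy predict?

1440 m

Equating mass per unit area of the two columns: ρ_c h = (ρ_m − ρ_c) r.
h = r (ρ_m − ρ_c) / ρ_c = 8190 m × (3.385 − 2.879) / 2.879 = 1440 m.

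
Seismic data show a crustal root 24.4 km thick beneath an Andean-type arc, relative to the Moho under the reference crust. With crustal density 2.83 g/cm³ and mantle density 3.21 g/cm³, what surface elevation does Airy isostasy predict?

For local isostatic compensation: ρ_c h = (ρ_m − ρ_c) r.
h = r (ρ_m − ρ_c) / ρ_c = 24.4 km × (3.21 − 2.83) / 2.83 = 3.28 km.

3.28 km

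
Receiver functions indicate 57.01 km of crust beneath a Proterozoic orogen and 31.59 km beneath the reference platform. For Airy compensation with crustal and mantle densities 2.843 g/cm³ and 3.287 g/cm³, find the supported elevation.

Excess crust Δ = 57.01 km − 31.59 km = 25.42 km, split between elevation h and root r with h + r = Δ.
Airy balance ρ_c h = (ρ_m − ρ_c) r gives r = h ρ_c/(ρ_m − ρ_c), so h (1 + ρ_c/(ρ_m − ρ_c)) = Δ, i.e. h = Δ (ρ_m − ρ_c)/ρ_m.
h = 25.42 km × 0.444/3.287 = 3.43 km.

3.43 km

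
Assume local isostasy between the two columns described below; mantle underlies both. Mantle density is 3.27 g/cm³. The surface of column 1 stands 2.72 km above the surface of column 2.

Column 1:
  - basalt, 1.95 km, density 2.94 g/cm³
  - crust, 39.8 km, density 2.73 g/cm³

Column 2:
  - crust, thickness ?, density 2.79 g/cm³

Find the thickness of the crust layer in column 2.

27.6 km

Take the compensation level at the base of the deeper column (depth z_c below the surface of column 1) and equate Σ ρ_i t_i down to z_c; mantle fills any gap and the z_c terms cancel.
Column 1: 1.95×2.94 + 39.8×2.73 + (z_c − 41.75)×3.27
Column 2: 2.72×0 + x×2.79 + (z_c − 2.72 − 0 − x)×3.27
The z_c×3.27 term appears on both sides and cancels. Collect the known terms of each column as K = Σ(ρt)_known − 3.27 × (depth of known layers): K_1 = 114.387 − 3.27×41.75 = −22.1355; K_2 = 0 − 3.27×(2.72 + 0) = −8.8944.
Balance: K_1 = K_2 − x×(3.27 − 2.79), so x = (K_2 − K_1)/(3.27 − 2.79) = 13.2411/0.48 = 27.6 km.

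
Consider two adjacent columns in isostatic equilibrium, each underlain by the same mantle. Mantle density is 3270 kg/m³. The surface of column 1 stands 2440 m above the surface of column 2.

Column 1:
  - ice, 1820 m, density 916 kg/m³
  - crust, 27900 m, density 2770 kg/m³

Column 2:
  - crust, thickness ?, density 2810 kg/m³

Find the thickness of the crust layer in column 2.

Take the compensation level at the base of the deeper column (depth z_c below the surface of column 1) and equate Σ ρ_i t_i down to z_c; mantle fills any gap and the z_c terms cancel.
Column 1: 1820×916 + 27900×2770 + (z_c − 29720)×3270
Column 2: 2440×0 + x×2810 + (z_c − 2440 − 0 − x)×3270
The z_c×3270 term appears on both sides and cancels. Collect the known terms of each column as K = Σ(ρt)_known − 3270 × (depth of known layers): K_1 = 78950120 − 3270×29720 = −18234280; K_2 = 0 − 3270×(2440 + 0) = −7978800.
Balance: K_1 = K_2 − x×(3270 − 2810), so x = (K_2 − K_1)/(3270 − 2810) = 10255500/460 = 22300 m.

22300 m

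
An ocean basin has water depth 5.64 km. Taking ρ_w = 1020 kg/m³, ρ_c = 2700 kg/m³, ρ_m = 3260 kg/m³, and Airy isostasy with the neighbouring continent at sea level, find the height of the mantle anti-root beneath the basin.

16.9 km

In Airy isostatic equilibrium: replacing crust with seawater at the top is compensated by replacing crust with mantle at the base: d (ρ_c − ρ_w) = a (ρ_m − ρ_c).
a = d (ρ_c − ρ_w)/(ρ_m − ρ_c) = 5.64 km × 1680/560 = 16.9 km.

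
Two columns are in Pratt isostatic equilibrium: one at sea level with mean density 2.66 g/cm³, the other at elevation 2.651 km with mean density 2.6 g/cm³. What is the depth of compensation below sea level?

ρ_ref D = ρ (D + h) → D (ρ_ref − ρ) = ρ h.
D = ρ h/(ρ_ref − ρ) = 2.6 × 2.651 km/(2.66 − 2.6) = 115 km.

115 km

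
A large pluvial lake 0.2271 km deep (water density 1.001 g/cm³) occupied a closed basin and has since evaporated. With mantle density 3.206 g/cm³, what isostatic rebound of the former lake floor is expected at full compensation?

u = d ρ_w/ρ_m = 0.2271 km × 1.001/3.206 = 0.0709 km.

0.0709 km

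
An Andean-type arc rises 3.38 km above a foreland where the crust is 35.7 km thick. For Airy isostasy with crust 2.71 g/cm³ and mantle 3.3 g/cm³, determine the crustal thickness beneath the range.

Root depth r = h ρ_c / (ρ_m − ρ_c) = 3.38 km × 2.71 / 0.59 = 15.53 km.
Total thickness = T + h + r = 35.7 km + 3.38 km + 15.53 km = 54.6 km.

54.6 km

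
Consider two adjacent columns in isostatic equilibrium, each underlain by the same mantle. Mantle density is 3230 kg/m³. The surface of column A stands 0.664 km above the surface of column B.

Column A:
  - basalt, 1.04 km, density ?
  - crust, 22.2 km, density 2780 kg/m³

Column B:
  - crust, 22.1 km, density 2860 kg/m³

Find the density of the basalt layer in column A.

Take the compensation level at the base of the deeper column (depth z_c below the surface of column A) and equate Σ ρ_i t_i down to z_c; mantle fills any gap and the z_c terms cancel.
Column A: 1.04×ρ + 22.2×2780 + (z_c − 23.24)×3230
Column B: 0.664×0 + 22.1×2860 + (z_c − 0.664 − 22.1)×3230
The z_c×3230 term appears on both sides and cancels. Collect the known terms of each column as K = Σ(ρt)_known − 3230 × (depth of known layers): K_A = 61716 − 3230×23.24 = −13349.2; K_B = 63206 − 3230×(0.664 + 22.1) = −10321.72.
Balance: K_A + 1.04×ρ = K_B, so ρ = (K_B − K_A)/1.04 = 3027.48/1.04 = 2910 kg/m³.

2910 kg/m³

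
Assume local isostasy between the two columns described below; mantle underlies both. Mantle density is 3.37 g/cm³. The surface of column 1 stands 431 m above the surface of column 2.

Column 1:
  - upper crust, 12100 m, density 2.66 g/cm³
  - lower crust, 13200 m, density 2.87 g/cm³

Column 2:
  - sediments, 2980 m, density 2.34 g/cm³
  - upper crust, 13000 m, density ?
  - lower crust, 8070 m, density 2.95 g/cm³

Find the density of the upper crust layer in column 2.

Take the compensation level at the base of the deeper column (depth z_c below the surface of column 1) and equate Σ ρ_i t_i down to z_c; mantle fills any gap and the z_c terms cancel.
Column 1: 12100×2.66 + 13200×2.87 + (z_c − 25300)×3.37
Column 2: 431×0 + 2980×2.34 + 13000×ρ + 8070×2.95 + (z_c − 431 − 24050)×3.37
The z_c×3.37 term appears on both sides and cancels. Collect the known terms of each column as K = Σ(ρt)_known − 3.37 × (depth of known layers): K_1 = 70070 − 3.37×25300 = −15191; K_2 = 30779.7 − 3.37×(431 + 24050) = −51721.27.
Balance: K_1 = K_2 + 13000×ρ, so ρ = (K_1 − K_2)/13000 = 36530.3/13000 = 2.81 g/cm³.

2.81 g/cm³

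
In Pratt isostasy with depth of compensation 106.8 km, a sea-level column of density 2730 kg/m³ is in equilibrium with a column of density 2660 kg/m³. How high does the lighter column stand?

ρ_ref D = ρ (D + h) → h = D (ρ_ref − ρ)/ρ.
h = 106.8 km × (2730 − 2660)/2660 = 2.81 km.

2.81 km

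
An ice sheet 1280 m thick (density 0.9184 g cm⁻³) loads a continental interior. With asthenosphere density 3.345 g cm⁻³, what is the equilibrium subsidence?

351 m

By Archimedes' principle applied to the lithosphere: the ice load ρ_ice t is balanced by mantle displaced below, ρ_m s.
s = t ρ_ice / ρ_m = 1280 m × 0.9184/3.345 = 351 m.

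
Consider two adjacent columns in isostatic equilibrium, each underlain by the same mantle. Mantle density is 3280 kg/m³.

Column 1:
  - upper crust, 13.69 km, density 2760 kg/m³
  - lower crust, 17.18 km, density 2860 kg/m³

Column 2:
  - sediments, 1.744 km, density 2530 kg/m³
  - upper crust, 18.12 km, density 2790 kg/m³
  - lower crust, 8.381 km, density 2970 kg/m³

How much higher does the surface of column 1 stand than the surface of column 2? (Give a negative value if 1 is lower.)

0.472 km

For any compensation level in the mantle, the mantle terms cancel and isostasy reduces to e = (Σt_1 − Σt_2) − (Σ(ρt)_1 − Σ(ρt)_2) / ρ_m.
Σt_1 = 30.87 km; Σt_2 = 28.245 km; Σ(ρt)_1 = 86919.2; Σ(ρt)_2 = 79858.69 (in km·kg/m³).
e = (30.87 − 28.245) − (86919.2 − 79858.69) / 3280 = 0.472 km.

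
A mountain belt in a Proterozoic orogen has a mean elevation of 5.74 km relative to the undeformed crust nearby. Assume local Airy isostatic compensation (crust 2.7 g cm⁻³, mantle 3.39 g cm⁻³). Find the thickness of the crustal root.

Balancing pressure at the compensation depth: the weight of the topography is balanced by the buoyancy of the root, ρ_c h = (ρ_m − ρ_c) r.
r = h · ρ_c / (ρ_m − ρ_c) = 5.74 km × 2.7 / (3.39 − 2.7) = 22.5 km.

22.5 km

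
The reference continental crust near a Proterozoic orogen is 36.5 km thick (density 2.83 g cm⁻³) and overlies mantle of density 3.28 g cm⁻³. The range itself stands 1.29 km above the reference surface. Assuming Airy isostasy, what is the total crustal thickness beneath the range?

Root depth r = h ρ_c / (ρ_m − ρ_c) = 1.29 km × 2.83 / 0.45 = 8.113 km.
Total thickness = T + h + r = 36.5 km + 1.29 km + 8.113 km = 45.9 km.

45.9 km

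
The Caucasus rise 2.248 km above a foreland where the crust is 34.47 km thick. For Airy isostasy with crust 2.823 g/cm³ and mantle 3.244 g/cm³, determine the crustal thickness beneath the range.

51.8 km

Root depth r = h ρ_c / (ρ_m − ρ_c) = 2.248 km × 2.823 / 0.421 = 15.07 km.
Total thickness = T + h + r = 34.47 km + 2.248 km + 15.07 km = 51.8 km.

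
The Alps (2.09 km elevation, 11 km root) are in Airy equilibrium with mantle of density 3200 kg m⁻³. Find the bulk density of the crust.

ρ_c h = (ρ_m − ρ_c) r → ρ_c (h + r) = ρ_m r → ρ_c = ρ_m r / (h + r).
ρ_c = 3200 × 11 km / (2.09 km + 11 km) = 2690 kg m⁻³.

2690 kg m⁻³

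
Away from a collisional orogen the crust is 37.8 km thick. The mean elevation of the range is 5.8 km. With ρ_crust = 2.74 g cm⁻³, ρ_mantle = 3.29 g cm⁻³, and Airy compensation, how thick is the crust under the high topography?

Root depth r = h ρ_c / (ρ_m − ρ_c) = 5.8 km × 2.74 / 0.55 = 28.89 km.
Total thickness = T + h + r = 37.8 km + 5.8 km + 28.89 km = 72.5 km.

72.5 km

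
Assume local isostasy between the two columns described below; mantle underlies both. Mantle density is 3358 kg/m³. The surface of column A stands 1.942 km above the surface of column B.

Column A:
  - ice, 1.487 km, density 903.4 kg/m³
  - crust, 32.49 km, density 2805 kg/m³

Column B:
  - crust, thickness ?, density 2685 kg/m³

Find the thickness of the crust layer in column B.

22.4 km

Take the compensation level at the base of the deeper column (depth z_c below the surface of column A) and equate Σ ρ_i t_i down to z_c; mantle fills any gap and the z_c terms cancel.
Column A: 1.487×903.4 + 32.49×2805 + (z_c − 33.977)×3358
Column B: 1.942×0 + x×2685 + (z_c − 1.942 − 0 − x)×3358
The z_c×3358 term appears on both sides and cancels. Collect the known terms of each column as K = Σ(ρt)_known − 3358 × (depth of known layers): K_A = 92477.8058 − 3358×33.977 = −21616.9602; K_B = 0 − 3358×(1.942 + 0) = −6521.236.
Balance: K_A = K_B − x×(3358 − 2685), so x = (K_B − K_A)/(3358 − 2685) = 15095.7/673 = 22.4 km.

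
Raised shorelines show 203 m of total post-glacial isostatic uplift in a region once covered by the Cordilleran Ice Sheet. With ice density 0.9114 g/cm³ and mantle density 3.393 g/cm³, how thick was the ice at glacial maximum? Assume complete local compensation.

u = t ρ_ice/ρ_m → t = u ρ_m/ρ_ice = 203 m × 3.393/0.9114 = 756 m.

756 m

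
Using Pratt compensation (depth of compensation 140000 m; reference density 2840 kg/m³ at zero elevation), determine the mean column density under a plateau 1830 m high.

Pratt balance: ρ_ref D = ρ (D + h).
ρ = ρ_ref D/(D + h) = 2840 × 140000 m/(140000 m + 1830 m) = 2800 kg/m³.

2800 kg/m³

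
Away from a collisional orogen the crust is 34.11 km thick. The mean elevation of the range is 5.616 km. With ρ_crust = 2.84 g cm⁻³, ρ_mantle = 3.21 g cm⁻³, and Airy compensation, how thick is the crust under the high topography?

Root depth r = h ρ_c / (ρ_m − ρ_c) = 5.616 km × 2.84 / 0.37 = 43.11 km.
Total thickness = T + h + r = 34.11 km + 5.616 km + 43.11 km = 82.8 km.

82.8 km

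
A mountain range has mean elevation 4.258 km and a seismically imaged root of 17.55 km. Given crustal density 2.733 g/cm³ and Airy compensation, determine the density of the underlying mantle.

3.4 g/cm³

Airy balance: ρ_c h = (ρ_m − ρ_c) r → ρ_m = ρ_c (1 + h/r).
ρ_m = 2.733 × (1 + 4.258 km/17.55 km) = 3.4 g/cm³.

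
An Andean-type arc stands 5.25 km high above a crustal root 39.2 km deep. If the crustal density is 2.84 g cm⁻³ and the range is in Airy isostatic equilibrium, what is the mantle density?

3.22 g cm⁻³

Airy balance: ρ_c h = (ρ_m − ρ_c) r → ρ_m = ρ_c (1 + h/r).
ρ_m = 2.84 × (1 + 5.25 km/39.2 km) = 3.22 g cm⁻³.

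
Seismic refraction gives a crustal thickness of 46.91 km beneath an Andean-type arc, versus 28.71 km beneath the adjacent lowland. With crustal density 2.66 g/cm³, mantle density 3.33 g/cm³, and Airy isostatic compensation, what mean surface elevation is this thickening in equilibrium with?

Excess crust Δ = 46.91 km − 28.71 km = 18.2 km, split between elevation h and root r with h + r = Δ.
Airy balance ρ_c h = (ρ_m − ρ_c) r gives r = h ρ_c/(ρ_m − ρ_c), so h (1 + ρ_c/(ρ_m − ρ_c)) = Δ, i.e. h = Δ (ρ_m − ρ_c)/ρ_m.
h = 18.2 km × 0.67/3.33 = 3.66 km.

3.66 km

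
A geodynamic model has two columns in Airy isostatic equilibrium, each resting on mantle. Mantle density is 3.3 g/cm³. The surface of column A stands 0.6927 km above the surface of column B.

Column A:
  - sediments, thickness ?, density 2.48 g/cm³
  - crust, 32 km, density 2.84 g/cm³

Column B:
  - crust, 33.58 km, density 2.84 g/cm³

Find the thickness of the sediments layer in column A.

3.67 km

Take the compensation level at the base of the deeper column (depth z_c below the surface of column A) and equate Σ ρ_i t_i down to z_c; mantle fills any gap and the z_c terms cancel.
Column A: x×2.48 + 32×2.84 + (z_c − 32 − x)×3.3
Column B: 0.6927×0 + 33.58×2.84 + (z_c − 0.6927 − 33.58)×3.3
The z_c×3.3 term appears on both sides and cancels. Collect the known terms of each column as K = Σ(ρt)_known − 3.3 × (depth of known layers): K_A = 90.88 − 3.3×32 = −14.72; K_B = 95.3672 − 3.3×(0.6927 + 33.58) = −17.73271.
Balance: K_A − x×(3.3 − 2.48) = K_B, so x = (K_A − K_B)/(3.3 − 2.48) = 3.01271/0.82 = 3.67 km.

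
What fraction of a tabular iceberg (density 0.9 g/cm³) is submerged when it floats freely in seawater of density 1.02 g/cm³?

88.2%

Submerged fraction = ρ_obj/ρ_fluid = 0.9/1.02 = 88.2%.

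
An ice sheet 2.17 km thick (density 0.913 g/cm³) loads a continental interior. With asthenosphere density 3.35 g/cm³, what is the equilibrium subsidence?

0.591 km

Equating mass per unit area of the two columns: the ice load ρ_ice t is balanced by mantle displaced below, ρ_m s.
s = t ρ_ice / ρ_m = 2.17 km × 0.913/3.35 = 0.591 km.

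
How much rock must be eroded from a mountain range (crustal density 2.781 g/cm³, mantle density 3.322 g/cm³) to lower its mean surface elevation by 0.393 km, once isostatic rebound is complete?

2.41 km

Net drop Δ = e − u = e − e ρ_c/ρ_m = e (ρ_m − ρ_c)/ρ_m.
e = Δ ρ_m/(ρ_m − ρ_c) = 0.393 km × 3.322/0.541 = 2.41 km.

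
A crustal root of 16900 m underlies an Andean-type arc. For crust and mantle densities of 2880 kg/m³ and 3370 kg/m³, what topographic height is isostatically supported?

Balancing pressure at the compensation depth: ρ_c h = (ρ_m − ρ_c) r.
h = r (ρ_m − ρ_c) / ρ_c = 16900 m × (3370 − 2880) / 2880 = 2880 m.

2880 m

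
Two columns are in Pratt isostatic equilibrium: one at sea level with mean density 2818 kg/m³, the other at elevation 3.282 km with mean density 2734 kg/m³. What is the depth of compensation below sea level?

107 km

ρ_ref D = ρ (D + h) → D (ρ_ref − ρ) = ρ h.
D = ρ h/(ρ_ref − ρ) = 2734 × 3.282 km/(2818 − 2734) = 107 km.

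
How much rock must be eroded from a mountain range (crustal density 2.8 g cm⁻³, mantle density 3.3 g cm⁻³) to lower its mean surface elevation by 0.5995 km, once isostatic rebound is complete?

Net drop Δ = e − u = e − e ρ_c/ρ_m = e (ρ_m − ρ_c)/ρ_m.
e = Δ ρ_m/(ρ_m − ρ_c) = 0.5995 km × 3.3/0.5 = 3.96 km.

3.96 km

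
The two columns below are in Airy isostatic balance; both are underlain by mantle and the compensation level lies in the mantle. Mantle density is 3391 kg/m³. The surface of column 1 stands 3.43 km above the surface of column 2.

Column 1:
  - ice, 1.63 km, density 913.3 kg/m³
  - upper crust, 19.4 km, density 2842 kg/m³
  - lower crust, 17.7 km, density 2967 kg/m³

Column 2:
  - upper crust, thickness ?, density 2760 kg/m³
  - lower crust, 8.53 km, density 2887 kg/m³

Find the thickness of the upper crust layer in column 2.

9.93 km

Take the compensation level at the base of the deeper column (depth z_c below the surface of column 1) and equate Σ ρ_i t_i down to z_c; mantle fills any gap and the z_c terms cancel.
Column 1: 1.63×913.3 + 19.4×2842 + 17.7×2967 + (z_c − 38.73)×3391
Column 2: 3.43×0 + x×2760 + 8.53×2887 + (z_c − 3.43 − 8.53 − x)×3391
The z_c×3391 term appears on both sides and cancels. Collect the known terms of each column as K = Σ(ρt)_known − 3391 × (depth of known layers): K_1 = 109139.379 − 3391×38.73 = −22194.051; K_2 = 24626.11 − 3391×(3.43 + 8.53) = −15930.25.
Balance: K_1 = K_2 − x×(3391 − 2760), so x = (K_2 − K_1)/(3391 − 2760) = 6263.8/631 = 9.93 km.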